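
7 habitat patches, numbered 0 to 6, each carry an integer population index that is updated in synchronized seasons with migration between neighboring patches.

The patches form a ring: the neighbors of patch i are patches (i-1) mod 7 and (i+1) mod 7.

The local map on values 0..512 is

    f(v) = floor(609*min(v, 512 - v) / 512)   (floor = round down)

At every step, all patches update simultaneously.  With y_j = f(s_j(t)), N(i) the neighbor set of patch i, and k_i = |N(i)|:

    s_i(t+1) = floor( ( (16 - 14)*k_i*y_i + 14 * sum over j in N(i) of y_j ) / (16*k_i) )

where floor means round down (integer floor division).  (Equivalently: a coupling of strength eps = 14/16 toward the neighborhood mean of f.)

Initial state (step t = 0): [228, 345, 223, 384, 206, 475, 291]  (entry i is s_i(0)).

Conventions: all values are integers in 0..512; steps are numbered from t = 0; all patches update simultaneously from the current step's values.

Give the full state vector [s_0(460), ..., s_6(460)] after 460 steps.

Answer: [253, 253, 253, 253, 253, 253, 253]
Key observation: The state at step 21, [300, 300, 300, 300, 300, 300, 300], reappears at step 25: the system is in a cycle of period 4 from step 21 on.  Therefore the state at step 460 equals the state at step 21 + ((460 - 21) mod 4) = 24, which is [253, 253, 253, 253, 253, 253, 253].

Derivation:
t=0: [228, 345, 223, 384, 206, 475, 291]
t=1: [235, 259, 186, 242, 116, 227, 170]
t=2: [254, 256, 284, 192, 260, 182, 265]
t=3: [298, 288, 266, 277, 231, 286, 263]
t=4: [277, 272, 274, 282, 273, 282, 265]
t=5: [287, 281, 279, 282, 274, 286, 278]
t=6: [274, 272, 273, 279, 272, 278, 268]
t=7: [286, 283, 281, 283, 278, 286, 281]
t=8: [272, 271, 272, 275, 271, 275, 268]
t=9: [287, 285, 283, 284, 281, 287, 283]
t=10: [270, 269, 270, 272, 269, 272, 267]
t=11: [289, 287, 287, 287, 285, 289, 286]
t=12: [267, 266, 267, 268, 266, 268, 265]
t=13: [292, 291, 291, 291, 290, 292, 290]
t=14: [262, 261, 262, 262, 261, 263, 261]
t=15: [297, 297, 297, 297, 296, 297, 296]
t=16: [255, 255, 255, 255, 255, 255, 255]
t=17: [303, 303, 303, 303, 303, 303, 303]
t=18: [248, 248, 248, 248, 248, 248, 248]
t=19: [294, 294, 294, 294, 294, 294, 294]
t=20: [259, 259, 259, 259, 259, 259, 259]
t=21: [300, 300, 300, 300, 300, 300, 300]
t=22: [252, 252, 252, 252, 252, 252, 252]
t=23: [299, 299, 299, 299, 299, 299, 299]
t=24: [253, 253, 253, 253, 253, 253, 253]
t=25: [300, 300, 300, 300, 300, 300, 300]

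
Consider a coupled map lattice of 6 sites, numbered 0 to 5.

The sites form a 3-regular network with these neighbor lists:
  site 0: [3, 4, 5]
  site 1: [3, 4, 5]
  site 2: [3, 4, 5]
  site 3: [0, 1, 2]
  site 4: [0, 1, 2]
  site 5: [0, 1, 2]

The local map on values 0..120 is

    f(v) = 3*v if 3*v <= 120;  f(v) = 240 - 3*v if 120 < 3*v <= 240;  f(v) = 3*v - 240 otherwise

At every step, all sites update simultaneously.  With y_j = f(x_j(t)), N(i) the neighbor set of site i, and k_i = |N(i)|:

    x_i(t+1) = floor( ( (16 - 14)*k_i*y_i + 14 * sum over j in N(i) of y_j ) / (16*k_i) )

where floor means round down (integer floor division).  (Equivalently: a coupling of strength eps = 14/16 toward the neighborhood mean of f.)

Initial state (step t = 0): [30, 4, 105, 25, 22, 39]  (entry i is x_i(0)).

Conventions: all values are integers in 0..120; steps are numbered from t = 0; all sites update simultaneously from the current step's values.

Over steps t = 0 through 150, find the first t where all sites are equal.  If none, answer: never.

Simulating step by step:
t=0: [30, 4, 105, 25, 22, 39]  (not all equal)
t=1: [86, 76, 84, 61, 59, 66]  (not all equal)
t=2: [49, 48, 48, 19, 20, 17]  (not all equal)
t=3: [60, 61, 61, 90, 90, 89]  (not all equal)
t=4: [32, 32, 32, 54, 54, 54]  (not all equal)
t=5: [80, 80, 80, 93, 93, 93]  (not all equal)
t=6: [34, 34, 34, 4, 4, 4]  (not all equal)
t=7: [23, 23, 23, 90, 90, 90]  (not all equal)
t=8: [34, 34, 34, 64, 64, 64]  (not all equal)
t=9: [54, 54, 54, 95, 95, 95]  (not all equal)
t=10: [49, 49, 49, 73, 73, 73]  (not all equal)
t=11: [30, 30, 30, 84, 84, 84]  (not all equal)
t=12: [21, 21, 21, 80, 80, 80]  (not all equal)
t=13: [7, 7, 7, 55, 55, 55]  (not all equal)
t=14: [68, 68, 68, 27, 27, 27]  (not all equal)
t=15: [75, 75, 75, 41, 41, 41]  (not all equal)
t=16: [104, 104, 104, 27, 27, 27]  (not all equal)
t=17: [79, 79, 79, 73, 73, 73]  (not all equal)
t=18: [18, 18, 18, 5, 5, 5]  (not all equal)
t=19: [19, 19, 19, 49, 49, 49]  (not all equal)
t=20: [88, 88, 88, 61, 61, 61]  (not all equal)
t=21: [52, 52, 52, 28, 28, 28]  (not all equal)
t=22: [84, 84, 84, 84, 84, 84]  (all equal)

Answer: 22
Key observation: Synchronization is absorbing here: once all sites are equal they stay equal, and step 22 is the first all-equal step.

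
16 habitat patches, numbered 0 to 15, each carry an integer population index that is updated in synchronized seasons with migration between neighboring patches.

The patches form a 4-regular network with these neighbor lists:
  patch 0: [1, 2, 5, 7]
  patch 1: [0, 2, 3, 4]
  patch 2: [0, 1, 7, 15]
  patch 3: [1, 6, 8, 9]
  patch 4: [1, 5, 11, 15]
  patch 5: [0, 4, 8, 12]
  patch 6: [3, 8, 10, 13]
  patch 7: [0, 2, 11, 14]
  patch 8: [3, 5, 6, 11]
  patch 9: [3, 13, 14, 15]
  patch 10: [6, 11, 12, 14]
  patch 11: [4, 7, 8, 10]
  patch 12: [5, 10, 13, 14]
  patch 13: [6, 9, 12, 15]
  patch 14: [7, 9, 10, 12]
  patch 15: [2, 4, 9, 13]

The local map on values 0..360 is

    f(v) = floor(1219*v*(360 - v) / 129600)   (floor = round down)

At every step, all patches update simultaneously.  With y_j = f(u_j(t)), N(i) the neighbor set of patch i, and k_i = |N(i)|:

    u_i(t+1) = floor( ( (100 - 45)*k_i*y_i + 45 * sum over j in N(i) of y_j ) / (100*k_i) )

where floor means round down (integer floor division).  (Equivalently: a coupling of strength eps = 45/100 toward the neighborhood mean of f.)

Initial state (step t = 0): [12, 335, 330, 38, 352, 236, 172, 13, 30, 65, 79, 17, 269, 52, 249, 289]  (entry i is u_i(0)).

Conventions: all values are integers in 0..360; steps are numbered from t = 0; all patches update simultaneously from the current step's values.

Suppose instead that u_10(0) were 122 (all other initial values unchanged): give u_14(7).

Simulating step by step:
t=0: [12, 335, 330, 38, 352, 236, 172, 13, 30, 65, 122, 17, 269, 52, 249, 289]
t=1: [76, 73, 90, 136, 81, 194, 238, 73, 135, 179, 245, 78, 234, 184, 224, 156]
t=2: [215, 212, 226, 276, 229, 276, 278, 212, 276, 299, 262, 221, 282, 296, 274, 282]
t=3: [284, 283, 278, 220, 268, 232, 213, 284, 225, 186, 237, 274, 209, 187, 224, 216]
t=4: [212, 217, 219, 281, 239, 267, 291, 215, 278, 298, 274, 233, 291, 300, 278, 279]
t=5: [286, 279, 282, 211, 263, 237, 194, 282, 219, 185, 219, 265, 197, 178, 216, 218]
t=6: [210, 222, 215, 286, 245, 266, 298, 218, 284, 300, 286, 245, 296, 302, 284, 278]
t=7: [287, 276, 283, 203, 258, 235, 181, 278, 209, 180, 201, 253, 188, 172, 205, 217]

Answer: u_14(7) = 205
Key observation: This trace re-runs the system from the modified initial state.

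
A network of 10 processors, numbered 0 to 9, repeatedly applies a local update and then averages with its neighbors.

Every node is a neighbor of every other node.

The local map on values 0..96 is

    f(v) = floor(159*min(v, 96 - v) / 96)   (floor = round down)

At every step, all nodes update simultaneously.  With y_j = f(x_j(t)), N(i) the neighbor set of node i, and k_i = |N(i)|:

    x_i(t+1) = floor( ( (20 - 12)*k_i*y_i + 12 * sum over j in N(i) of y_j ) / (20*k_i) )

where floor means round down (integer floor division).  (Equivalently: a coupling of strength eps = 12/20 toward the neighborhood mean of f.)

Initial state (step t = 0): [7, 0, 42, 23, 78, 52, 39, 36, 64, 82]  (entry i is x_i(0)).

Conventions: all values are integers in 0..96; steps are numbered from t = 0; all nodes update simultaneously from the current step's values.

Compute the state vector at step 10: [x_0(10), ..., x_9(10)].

Simulating step by step:
t=0: [7, 0, 42, 23, 78, 52, 39, 36, 64, 82]
t=1: [31, 27, 50, 40, 37, 51, 49, 47, 45, 35]
t=2: [60, 58, 69, 65, 64, 68, 69, 69, 68, 62]
t=3: [53, 54, 48, 50, 51, 49, 48, 48, 49, 52]
t=4: [73, 73, 76, 75, 74, 75, 76, 76, 75, 74]
t=5: [35, 35, 34, 34, 35, 34, 34, 34, 34, 35]
t=6: [56, 56, 56, 56, 56, 56, 56, 56, 56, 56]
t=7: [66, 66, 66, 66, 66, 66, 66, 66, 66, 66]
t=8: [49, 49, 49, 49, 49, 49, 49, 49, 49, 49]
t=9: [77, 77, 77, 77, 77, 77, 77, 77, 77, 77]
t=10: [31, 31, 31, 31, 31, 31, 31, 31, 31, 31]

Answer: [31, 31, 31, 31, 31, 31, 31, 31, 31, 31]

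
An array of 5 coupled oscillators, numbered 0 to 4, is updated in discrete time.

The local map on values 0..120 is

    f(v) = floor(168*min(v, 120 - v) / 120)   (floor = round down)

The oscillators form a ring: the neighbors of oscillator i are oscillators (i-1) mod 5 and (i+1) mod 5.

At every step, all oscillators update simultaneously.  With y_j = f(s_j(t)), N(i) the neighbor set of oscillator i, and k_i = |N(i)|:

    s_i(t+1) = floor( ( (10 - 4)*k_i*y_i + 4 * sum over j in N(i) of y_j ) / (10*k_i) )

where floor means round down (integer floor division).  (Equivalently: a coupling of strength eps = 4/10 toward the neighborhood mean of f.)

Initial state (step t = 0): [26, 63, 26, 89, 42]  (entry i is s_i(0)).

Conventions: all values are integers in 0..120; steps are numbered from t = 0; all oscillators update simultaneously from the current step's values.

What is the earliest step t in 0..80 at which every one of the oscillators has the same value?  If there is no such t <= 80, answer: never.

Simulating step by step:
t=0: [26, 63, 26, 89, 42]  (not all equal)
t=1: [49, 61, 46, 44, 50]  (not all equal)
t=2: [71, 75, 67, 63, 67]  (not all equal)
t=3: [68, 66, 72, 77, 73]  (not all equal)
t=4: [71, 72, 67, 62, 65]  (not all equal)
t=5: [69, 68, 74, 78, 76]  (not all equal)
t=6: [69, 70, 64, 59, 62]  (not all equal)
t=7: [72, 71, 77, 81, 79]  (not all equal)
t=8: [65, 66, 60, 55, 58]  (not all equal)
t=9: [77, 77, 80, 79, 79]  (not all equal)
t=10: [59, 59, 57, 56, 57]  (not all equal)
t=11: [81, 81, 79, 78, 79]  (not all equal)
t=12: [54, 54, 56, 57, 56]  (not all equal)
t=13: [75, 75, 77, 78, 77]  (not all equal)
t=14: [62, 62, 60, 58, 60]  (not all equal)
t=15: [81, 81, 82, 82, 82]  (not all equal)
t=16: [53, 53, 53, 53, 53]  (all equal)

Answer: 16
Key observation: Synchronization is absorbing here: once all oscillators are equal they stay equal, and step 16 is the first all-equal step.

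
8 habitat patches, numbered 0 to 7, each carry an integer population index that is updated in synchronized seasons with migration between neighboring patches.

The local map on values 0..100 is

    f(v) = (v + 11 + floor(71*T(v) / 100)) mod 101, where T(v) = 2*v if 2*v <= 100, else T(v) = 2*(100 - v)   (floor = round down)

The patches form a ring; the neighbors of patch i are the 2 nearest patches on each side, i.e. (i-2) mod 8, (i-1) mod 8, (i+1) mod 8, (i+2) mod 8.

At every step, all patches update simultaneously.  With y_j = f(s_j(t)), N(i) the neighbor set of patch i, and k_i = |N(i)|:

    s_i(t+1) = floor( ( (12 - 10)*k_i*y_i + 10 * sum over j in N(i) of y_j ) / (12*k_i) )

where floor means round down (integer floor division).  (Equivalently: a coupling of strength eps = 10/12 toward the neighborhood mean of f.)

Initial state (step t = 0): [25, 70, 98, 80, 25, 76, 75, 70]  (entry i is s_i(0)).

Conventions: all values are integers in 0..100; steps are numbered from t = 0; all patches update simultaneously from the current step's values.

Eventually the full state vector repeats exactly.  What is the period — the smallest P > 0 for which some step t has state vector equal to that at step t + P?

Simulating step by step:
t=0: [25, 70, 98, 80, 25, 76, 75, 70]
t=1: [27, 28, 39, 28, 26, 30, 41, 31]
t=2: [49, 63, 64, 62, 48, 65, 67, 65]
t=3: [24, 25, 25, 25, 24, 24, 25, 24]
t=4: [70, 70, 70, 70, 70, 69, 69, 69]
t=5: [22, 22, 22, 22, 22, 22, 22, 22]
t=6: [64, 64, 64, 64, 64, 64, 64, 64]
t=7: [25, 25, 25, 25, 25, 25, 25, 25]
t=8: [71, 71, 71, 71, 71, 71, 71, 71]
t=9: [22, 22, 22, 22, 22, 22, 22, 22]

Answer: 4
Key observation: The state at step 5, [22, 22, 22, 22, 22, 22, 22, 22], reappears at step 9 — and no state repeats earlier — so the cycle the system enters has period 4.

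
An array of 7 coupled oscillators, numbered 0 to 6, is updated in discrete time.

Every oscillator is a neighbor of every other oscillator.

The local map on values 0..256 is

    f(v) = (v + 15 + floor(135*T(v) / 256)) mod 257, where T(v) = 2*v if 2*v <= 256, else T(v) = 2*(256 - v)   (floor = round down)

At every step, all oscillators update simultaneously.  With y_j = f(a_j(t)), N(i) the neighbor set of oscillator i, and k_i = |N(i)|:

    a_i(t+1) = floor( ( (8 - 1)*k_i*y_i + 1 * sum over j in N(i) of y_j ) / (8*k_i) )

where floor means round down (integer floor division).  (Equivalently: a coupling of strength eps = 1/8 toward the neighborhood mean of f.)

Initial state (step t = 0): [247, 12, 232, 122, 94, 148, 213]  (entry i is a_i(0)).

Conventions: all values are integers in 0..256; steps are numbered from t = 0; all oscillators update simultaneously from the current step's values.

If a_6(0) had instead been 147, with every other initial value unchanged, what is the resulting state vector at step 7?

Simulating step by step:
t=0: [247, 12, 232, 122, 94, 148, 147]
t=1: [18, 40, 19, 13, 184, 22, 22]
t=2: [51, 90, 54, 42, 22, 59, 59]
t=3: [119, 188, 125, 104, 69, 134, 134]
t=4: [11, 24, 21, 204, 142, 26, 26]
t=5: [38, 61, 56, 20, 23, 64, 64]
t=6: [95, 135, 127, 63, 69, 140, 140]
t=7: [191, 29, 27, 135, 145, 29, 29]

Answer: [191, 29, 27, 135, 145, 29, 29]
Key observation: This trace re-runs the system from the modified initial state.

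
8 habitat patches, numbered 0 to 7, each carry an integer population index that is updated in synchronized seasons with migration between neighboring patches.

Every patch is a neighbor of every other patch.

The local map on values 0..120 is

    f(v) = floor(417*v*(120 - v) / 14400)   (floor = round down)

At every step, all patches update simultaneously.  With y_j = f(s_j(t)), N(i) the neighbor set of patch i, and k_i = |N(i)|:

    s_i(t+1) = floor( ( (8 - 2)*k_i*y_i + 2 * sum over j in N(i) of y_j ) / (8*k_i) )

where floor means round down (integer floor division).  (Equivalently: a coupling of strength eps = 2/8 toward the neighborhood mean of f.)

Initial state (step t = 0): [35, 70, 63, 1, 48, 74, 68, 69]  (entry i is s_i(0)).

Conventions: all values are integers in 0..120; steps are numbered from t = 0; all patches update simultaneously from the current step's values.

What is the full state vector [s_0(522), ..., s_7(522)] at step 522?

Answer: [53, 53, 53, 53, 53, 53, 53, 53]
Key observation: The state at step 5, [102, 102, 102, 102, 102, 102, 102, 102], reappears at step 7: the system is in a cycle of period 2 from step 5 on.  Therefore the state at step 522 equals the state at step 5 + ((522 - 5) mod 2) = 6, which is [53, 53, 53, 53, 53, 53, 53, 53].

Derivation:
t=0: [35, 70, 63, 1, 48, 74, 68, 69]
t=1: [86, 96, 98, 26, 96, 94, 97, 96]
t=2: [79, 66, 63, 69, 66, 69, 65, 66]
t=3: [95, 102, 102, 101, 102, 101, 102, 102]
t=4: [64, 53, 53, 55, 53, 55, 53, 53]
t=5: [102, 102, 102, 102, 102, 102, 102, 102]
t=6: [53, 53, 53, 53, 53, 53, 53, 53]
t=7: [102, 102, 102, 102, 102, 102, 102, 102]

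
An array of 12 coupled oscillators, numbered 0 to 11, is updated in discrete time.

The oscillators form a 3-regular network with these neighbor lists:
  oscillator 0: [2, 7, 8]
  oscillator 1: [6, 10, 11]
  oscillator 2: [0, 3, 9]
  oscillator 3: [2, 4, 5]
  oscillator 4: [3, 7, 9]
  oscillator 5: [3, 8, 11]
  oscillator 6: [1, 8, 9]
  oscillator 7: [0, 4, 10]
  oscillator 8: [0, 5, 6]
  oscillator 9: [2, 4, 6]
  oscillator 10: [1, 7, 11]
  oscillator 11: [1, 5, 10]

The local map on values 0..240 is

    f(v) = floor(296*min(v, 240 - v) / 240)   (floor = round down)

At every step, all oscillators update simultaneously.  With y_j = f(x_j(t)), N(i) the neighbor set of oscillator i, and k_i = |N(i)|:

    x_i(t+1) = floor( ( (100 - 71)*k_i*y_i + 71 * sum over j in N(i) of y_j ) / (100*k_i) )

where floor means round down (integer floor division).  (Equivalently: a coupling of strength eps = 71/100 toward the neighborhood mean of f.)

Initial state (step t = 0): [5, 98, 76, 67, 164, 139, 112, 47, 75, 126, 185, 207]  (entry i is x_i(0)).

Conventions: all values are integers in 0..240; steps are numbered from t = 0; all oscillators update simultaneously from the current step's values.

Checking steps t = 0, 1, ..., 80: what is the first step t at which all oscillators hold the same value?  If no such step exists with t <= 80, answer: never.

Answer: 16
Key observation: Synchronization is absorbing here: once all oscillators are equal they stay equal, and step 16 is the first all-equal step.

Derivation:
t=0: [5, 98, 76, 67, 164, 139, 112, 47, 75, 126, 185, 207]  (not all equal)
t=1: [59, 92, 80, 97, 93, 86, 123, 55, 90, 117, 70, 85]  (not all equal)
t=2: [86, 111, 107, 109, 111, 109, 128, 83, 108, 126, 92, 102]  (not all equal)
t=3: [117, 128, 127, 133, 128, 131, 136, 113, 128, 136, 118, 126]  (not all equal)
t=4: [140, 137, 135, 135, 134, 135, 132, 141, 136, 132, 140, 139]  (not all equal)
t=5: [125, 126, 128, 129, 128, 127, 130, 124, 128, 131, 123, 125]  (not all equal)
t=6: [140, 140, 137, 137, 137, 138, 136, 141, 138, 136, 142, 141]  (not all equal)
t=7: [124, 123, 126, 126, 126, 124, 126, 122, 125, 127, 121, 122]  (not all equal)
t=8: [142, 143, 140, 140, 140, 142, 140, 143, 141, 139, 145, 144]  (not all equal)
t=9: [120, 119, 122, 122, 122, 120, 122, 119, 121, 123, 118, 118]  (not all equal)
t=10: [146, 145, 145, 145, 145, 146, 145, 146, 146, 144, 145, 145]  (not all equal)
t=11: [115, 117, 116, 116, 116, 115, 116, 115, 115, 117, 116, 116]  (not all equal)
t=12: [141, 143, 142, 142, 142, 141, 143, 141, 141, 143, 142, 142]  (not all equal)
t=13: [121, 119, 120, 120, 120, 121, 119, 121, 121, 119, 120, 120]  (not all equal)
t=14: [146, 146, 147, 147, 147, 146, 146, 146, 146, 146, 147, 147]  (not all equal)
t=15: [114, 114, 114, 114, 114, 114, 115, 114, 115, 114, 114, 114]  (not all equal)
t=16: [140, 140, 140, 140, 140, 140, 140, 140, 140, 140, 140, 140]  (all equal)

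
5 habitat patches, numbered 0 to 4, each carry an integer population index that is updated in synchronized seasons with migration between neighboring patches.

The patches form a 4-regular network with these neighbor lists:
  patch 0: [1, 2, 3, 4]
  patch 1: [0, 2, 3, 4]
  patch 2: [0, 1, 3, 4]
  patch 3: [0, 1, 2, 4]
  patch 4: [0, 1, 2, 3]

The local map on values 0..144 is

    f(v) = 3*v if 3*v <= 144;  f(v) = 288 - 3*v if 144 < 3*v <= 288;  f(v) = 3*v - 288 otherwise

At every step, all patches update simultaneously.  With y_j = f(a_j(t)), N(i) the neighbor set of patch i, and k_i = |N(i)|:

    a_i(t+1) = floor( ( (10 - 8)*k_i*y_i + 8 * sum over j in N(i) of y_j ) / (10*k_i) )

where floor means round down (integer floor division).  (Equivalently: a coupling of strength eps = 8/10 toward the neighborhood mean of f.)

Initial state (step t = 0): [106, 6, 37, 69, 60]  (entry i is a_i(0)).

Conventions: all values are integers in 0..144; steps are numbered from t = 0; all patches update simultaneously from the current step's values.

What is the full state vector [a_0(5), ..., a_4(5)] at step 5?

Answer: [117, 117, 117, 117, 117]

Derivation:
t=0: [106, 6, 37, 69, 60]
t=1: [69, 69, 69, 69, 69]
t=2: [81, 81, 81, 81, 81]
t=3: [45, 45, 45, 45, 45]
t=4: [135, 135, 135, 135, 135]
t=5: [117, 117, 117, 117, 117]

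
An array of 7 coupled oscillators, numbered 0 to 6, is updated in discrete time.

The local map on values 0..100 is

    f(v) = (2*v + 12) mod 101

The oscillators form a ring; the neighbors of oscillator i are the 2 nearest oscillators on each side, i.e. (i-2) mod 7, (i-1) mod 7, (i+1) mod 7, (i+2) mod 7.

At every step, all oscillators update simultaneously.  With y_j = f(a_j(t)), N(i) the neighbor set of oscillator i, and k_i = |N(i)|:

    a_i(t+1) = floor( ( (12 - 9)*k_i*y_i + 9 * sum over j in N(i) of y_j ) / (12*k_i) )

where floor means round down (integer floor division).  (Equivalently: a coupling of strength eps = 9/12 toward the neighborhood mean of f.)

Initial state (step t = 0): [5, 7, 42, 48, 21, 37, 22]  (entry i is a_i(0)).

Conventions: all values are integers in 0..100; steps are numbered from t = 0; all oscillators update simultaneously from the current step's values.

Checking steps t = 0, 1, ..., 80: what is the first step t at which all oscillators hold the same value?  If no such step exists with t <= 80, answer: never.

Answer: 19
Key observation: Synchronization is absorbing here: once all oscillators are equal they stay equal, and step 19 is the first all-equal step.

Derivation:
t=0: [5, 7, 42, 48, 21, 37, 22]  (not all equal)
t=1: [55, 40, 44, 50, 59, 47, 49]  (not all equal)
t=2: [43, 49, 53, 45, 30, 14, 29]  (not all equal)
t=3: [50, 37, 38, 26, 42, 55, 58]  (not all equal)
t=4: [44, 57, 70, 70, 61, 42, 46]  (not all equal)
t=5: [57, 44, 51, 51, 45, 59, 48]  (not all equal)
t=6: [34, 35, 29, 30, 11, 15, 30]  (not all equal)
t=7: [69, 75, 67, 60, 56, 58, 62]  (not all equal)
t=8: [43, 45, 42, 37, 31, 32, 38]  (not all equal)
t=9: [73, 69, 72, 67, 83, 83, 68]  (not all equal)
t=10: [57, 50, 56, 59, 61, 61, 60]  (not all equal)
t=11: [24, 23, 24, 26, 30, 30, 26]  (not all equal)
t=12: [62, 61, 62, 65, 66, 66, 65]  (not all equal)
t=13: [37, 36, 37, 39, 40, 40, 39]  (not all equal)
t=14: [87, 87, 87, 88, 90, 90, 88]  (not all equal)
t=15: [86, 85, 86, 87, 88, 88, 87]  (not all equal)
t=16: [83, 83, 83, 84, 85, 85, 84]  (not all equal)
t=17: [78, 77, 78, 79, 79, 79, 79]  (not all equal)
t=18: [67, 67, 67, 67, 68, 68, 67]  (not all equal)
t=19: [45, 45, 45, 45, 45, 45, 45]  (all equal)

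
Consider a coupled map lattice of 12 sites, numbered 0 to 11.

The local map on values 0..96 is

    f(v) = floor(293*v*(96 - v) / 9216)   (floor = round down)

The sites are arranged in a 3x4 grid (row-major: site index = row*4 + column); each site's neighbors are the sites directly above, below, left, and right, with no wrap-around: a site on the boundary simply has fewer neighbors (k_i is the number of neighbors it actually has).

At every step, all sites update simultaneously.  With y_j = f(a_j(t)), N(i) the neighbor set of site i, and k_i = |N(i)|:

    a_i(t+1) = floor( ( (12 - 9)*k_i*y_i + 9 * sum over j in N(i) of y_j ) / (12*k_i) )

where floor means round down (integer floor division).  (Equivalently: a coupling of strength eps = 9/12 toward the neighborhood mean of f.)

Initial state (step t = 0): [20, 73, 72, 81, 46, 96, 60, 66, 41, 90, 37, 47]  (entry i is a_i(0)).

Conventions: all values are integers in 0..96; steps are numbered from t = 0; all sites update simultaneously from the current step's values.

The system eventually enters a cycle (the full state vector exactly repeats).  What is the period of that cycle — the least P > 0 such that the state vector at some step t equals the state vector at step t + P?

Answer: 2
Key observation: The state at step 4, [71, 71, 70, 70, 71, 70, 70, 69, 70, 70, 69, 69], reappears at step 6 — and no state repeats earlier — so the cycle the system enters has period 2.

Derivation:
t=0: [20, 73, 72, 81, 46, 96, 60, 66, 41, 90, 37, 47]
t=1: [59, 38, 53, 53, 48, 39, 51, 60, 51, 39, 56, 67]
t=2: [70, 70, 71, 70, 71, 70, 70, 68, 71, 70, 68, 67]
t=3: [56, 56, 56, 57, 56, 56, 57, 58, 56, 57, 58, 60]
t=4: [71, 71, 70, 70, 71, 70, 70, 69, 70, 70, 69, 69]
t=5: [56, 56, 56, 57, 56, 56, 57, 58, 56, 57, 58, 59]
t=6: [71, 71, 70, 70, 71, 70, 70, 69, 70, 70, 69, 69]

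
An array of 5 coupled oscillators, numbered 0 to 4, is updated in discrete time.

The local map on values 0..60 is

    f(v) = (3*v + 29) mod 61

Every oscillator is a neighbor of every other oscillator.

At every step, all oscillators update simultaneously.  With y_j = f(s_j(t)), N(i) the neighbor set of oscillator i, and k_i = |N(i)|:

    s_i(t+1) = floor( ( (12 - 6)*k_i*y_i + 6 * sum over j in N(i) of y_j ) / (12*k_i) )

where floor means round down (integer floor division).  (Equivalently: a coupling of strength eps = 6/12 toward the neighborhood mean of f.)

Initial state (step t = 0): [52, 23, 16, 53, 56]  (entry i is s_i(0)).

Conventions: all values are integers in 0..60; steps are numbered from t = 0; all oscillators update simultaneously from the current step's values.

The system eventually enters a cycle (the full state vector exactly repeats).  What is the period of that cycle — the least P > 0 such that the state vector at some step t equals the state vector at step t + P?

Answer: 10
Key observation: The state at step 12, [13, 11, 14, 13, 13], reappears at step 22 — and no state repeats earlier — so the cycle the system enters has period 10.

Derivation:
t=0: [52, 23, 16, 53, 56]
t=1: [10, 23, 15, 11, 14]
t=2: [37, 28, 19, 15, 18]
t=3: [23, 35, 25, 21, 24]
t=4: [34, 24, 36, 32, 35]
t=5: [13, 24, 15, 11, 14]
t=6: [11, 23, 13, 9, 12]
t=7: [13, 27, 15, 34, 14]
t=8: [13, 29, 15, 14, 14]
t=9: [14, 32, 16, 15, 15]
t=10: [10, 8, 12, 11, 11]
t=11: [36, 34, 16, 15, 15]
t=12: [13, 11, 14, 13, 13]
t=13: [6, 4, 7, 6, 6]
t=14: [46, 44, 47, 46, 46]
t=15: [44, 42, 45, 44, 44]
t=16: [38, 36, 39, 38, 38]
t=17: [20, 18, 21, 20, 20]
t=18: [27, 25, 28, 27, 27]
t=19: [48, 46, 49, 48, 48]
t=20: [50, 48, 51, 50, 50]
t=21: [56, 54, 57, 56, 56]
t=22: [13, 11, 14, 13, 13]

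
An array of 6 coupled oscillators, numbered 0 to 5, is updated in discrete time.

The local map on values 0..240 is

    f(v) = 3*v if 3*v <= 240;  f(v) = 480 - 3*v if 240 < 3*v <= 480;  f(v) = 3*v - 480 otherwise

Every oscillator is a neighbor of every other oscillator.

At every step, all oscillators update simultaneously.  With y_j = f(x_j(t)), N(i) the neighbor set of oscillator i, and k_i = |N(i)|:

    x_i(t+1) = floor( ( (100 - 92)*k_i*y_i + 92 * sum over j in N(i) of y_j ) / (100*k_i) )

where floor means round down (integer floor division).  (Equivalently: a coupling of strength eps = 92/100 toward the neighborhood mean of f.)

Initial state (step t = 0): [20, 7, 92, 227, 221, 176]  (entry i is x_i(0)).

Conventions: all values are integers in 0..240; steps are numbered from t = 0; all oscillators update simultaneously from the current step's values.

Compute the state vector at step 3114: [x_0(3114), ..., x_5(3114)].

Answer: [108, 108, 108, 108, 108, 108]
Key observation: The state at step 5, [36, 36, 36, 36, 36, 36], reappears at step 9: the system is in a cycle of period 4 from step 5 on.  Therefore the state at step 3114 equals the state at step 5 + ((3114 - 5) mod 4) = 6, which is [108, 108, 108, 108, 108, 108].

Derivation:
t=0: [20, 7, 92, 227, 221, 176]
t=1: [125, 129, 110, 111, 112, 126]
t=2: [125, 126, 120, 121, 121, 125]
t=3: [111, 111, 110, 110, 110, 111]
t=4: [148, 148, 148, 148, 148, 148]
t=5: [36, 36, 36, 36, 36, 36]
t=6: [108, 108, 108, 108, 108, 108]
t=7: [156, 156, 156, 156, 156, 156]
t=8: [12, 12, 12, 12, 12, 12]
t=9: [36, 36, 36, 36, 36, 36]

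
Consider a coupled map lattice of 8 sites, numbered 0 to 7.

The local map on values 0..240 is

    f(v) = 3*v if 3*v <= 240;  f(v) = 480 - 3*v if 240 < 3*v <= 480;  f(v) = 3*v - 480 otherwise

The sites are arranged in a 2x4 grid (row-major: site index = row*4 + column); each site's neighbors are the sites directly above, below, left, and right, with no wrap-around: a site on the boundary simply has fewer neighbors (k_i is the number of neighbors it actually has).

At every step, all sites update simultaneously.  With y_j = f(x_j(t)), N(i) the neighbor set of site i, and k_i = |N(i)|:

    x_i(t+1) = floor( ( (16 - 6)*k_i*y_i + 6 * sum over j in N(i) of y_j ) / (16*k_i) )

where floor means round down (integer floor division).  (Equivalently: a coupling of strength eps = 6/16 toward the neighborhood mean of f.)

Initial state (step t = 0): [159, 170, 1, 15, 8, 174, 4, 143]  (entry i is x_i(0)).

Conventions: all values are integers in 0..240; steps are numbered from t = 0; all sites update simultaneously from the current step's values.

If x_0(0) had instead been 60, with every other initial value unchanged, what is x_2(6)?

Simulating step by step:
t=0: [60, 170, 1, 15, 8, 174, 4, 143]
t=1: [122, 46, 12, 38, 56, 34, 19, 42]
t=2: [128, 117, 61, 101, 145, 109, 68, 110]
t=3: [92, 134, 178, 173, 74, 142, 188, 165]
t=4: [183, 87, 58, 37, 187, 81, 67, 32]
t=5: [99, 196, 175, 120, 108, 210, 189, 118]
t=6: [163, 114, 67, 107, 159, 137, 94, 117]

Answer: x_2(6) = 67
Key observation: This trace re-runs the system from the modified initial state.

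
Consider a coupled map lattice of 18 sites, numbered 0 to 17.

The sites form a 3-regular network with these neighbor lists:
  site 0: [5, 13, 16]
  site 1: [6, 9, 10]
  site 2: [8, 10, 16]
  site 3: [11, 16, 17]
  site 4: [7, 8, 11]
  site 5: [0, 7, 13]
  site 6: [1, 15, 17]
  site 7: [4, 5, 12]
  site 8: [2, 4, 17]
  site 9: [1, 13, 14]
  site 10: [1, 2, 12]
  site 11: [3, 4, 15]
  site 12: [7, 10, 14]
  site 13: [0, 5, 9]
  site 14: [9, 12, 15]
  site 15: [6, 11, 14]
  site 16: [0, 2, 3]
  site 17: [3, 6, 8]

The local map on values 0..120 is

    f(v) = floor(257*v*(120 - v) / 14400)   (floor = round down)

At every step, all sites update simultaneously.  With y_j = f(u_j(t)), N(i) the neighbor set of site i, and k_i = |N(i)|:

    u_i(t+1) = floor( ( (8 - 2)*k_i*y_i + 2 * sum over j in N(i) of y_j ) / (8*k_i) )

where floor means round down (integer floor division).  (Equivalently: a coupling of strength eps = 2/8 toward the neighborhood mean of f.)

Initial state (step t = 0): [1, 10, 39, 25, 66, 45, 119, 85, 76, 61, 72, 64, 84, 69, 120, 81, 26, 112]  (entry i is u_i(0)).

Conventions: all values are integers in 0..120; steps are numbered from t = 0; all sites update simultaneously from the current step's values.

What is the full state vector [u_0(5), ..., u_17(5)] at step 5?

Simulating step by step:
t=0: [1, 10, 39, 25, 66, 45, 119, 85, 76, 61, 72, 64, 84, 69, 120, 81, 26, 112]
t=1: [15, 24, 55, 41, 61, 54, 9, 54, 55, 54, 56, 60, 49, 57, 14, 47, 40, 19]
t=2: [36, 42, 62, 55, 63, 60, 24, 63, 60, 58, 61, 63, 59, 60, 35, 54, 55, 36]
t=3: [55, 57, 63, 62, 64, 63, 45, 64, 63, 62, 63, 63, 63, 63, 55, 60, 62, 53]
t=4: [63, 63, 64, 63, 63, 63, 60, 63, 63, 63, 64, 63, 63, 63, 63, 63, 63, 62]
t=5: [64, 63, 63, 64, 64, 64, 64, 64, 63, 64, 63, 64, 63, 64, 64, 64, 63, 64]

Answer: [64, 63, 63, 64, 64, 64, 64, 64, 63, 64, 63, 64, 63, 64, 64, 64, 63, 64]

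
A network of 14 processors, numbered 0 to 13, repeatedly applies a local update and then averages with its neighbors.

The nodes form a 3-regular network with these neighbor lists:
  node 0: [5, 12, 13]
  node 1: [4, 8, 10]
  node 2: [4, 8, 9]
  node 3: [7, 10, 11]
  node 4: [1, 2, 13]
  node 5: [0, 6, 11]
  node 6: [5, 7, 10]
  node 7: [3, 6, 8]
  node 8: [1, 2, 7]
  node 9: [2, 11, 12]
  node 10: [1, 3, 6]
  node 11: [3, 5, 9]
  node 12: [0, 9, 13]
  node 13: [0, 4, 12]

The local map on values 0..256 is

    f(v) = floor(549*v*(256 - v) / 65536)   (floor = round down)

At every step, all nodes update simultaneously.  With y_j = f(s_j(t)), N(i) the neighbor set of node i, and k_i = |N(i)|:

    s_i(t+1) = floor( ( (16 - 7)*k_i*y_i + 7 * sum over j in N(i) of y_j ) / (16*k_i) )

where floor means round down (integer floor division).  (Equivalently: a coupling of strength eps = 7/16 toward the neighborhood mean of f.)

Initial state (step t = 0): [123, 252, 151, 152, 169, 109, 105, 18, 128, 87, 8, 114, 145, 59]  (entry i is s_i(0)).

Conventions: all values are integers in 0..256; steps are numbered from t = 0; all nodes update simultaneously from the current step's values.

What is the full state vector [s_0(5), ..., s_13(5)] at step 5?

Answer: [136, 136, 136, 136, 136, 136, 136, 136, 136, 136, 136, 136, 136, 136]

Derivation:
t=0: [123, 252, 151, 152, 169, 109, 105, 18, 128, 87, 8, 114, 145, 59]
t=1: [130, 44, 130, 101, 103, 134, 101, 78, 102, 127, 48, 132, 127, 112]
t=2: [136, 94, 135, 122, 125, 135, 122, 122, 121, 137, 96, 135, 136, 135]
t=3: [136, 129, 136, 134, 135, 136, 134, 136, 134, 136, 130, 136, 136, 136]
t=4: [136, 136, 136, 136, 136, 136, 136, 136, 136, 136, 136, 136, 136, 136]
t=5: [136, 136, 136, 136, 136, 136, 136, 136, 136, 136, 136, 136, 136, 136]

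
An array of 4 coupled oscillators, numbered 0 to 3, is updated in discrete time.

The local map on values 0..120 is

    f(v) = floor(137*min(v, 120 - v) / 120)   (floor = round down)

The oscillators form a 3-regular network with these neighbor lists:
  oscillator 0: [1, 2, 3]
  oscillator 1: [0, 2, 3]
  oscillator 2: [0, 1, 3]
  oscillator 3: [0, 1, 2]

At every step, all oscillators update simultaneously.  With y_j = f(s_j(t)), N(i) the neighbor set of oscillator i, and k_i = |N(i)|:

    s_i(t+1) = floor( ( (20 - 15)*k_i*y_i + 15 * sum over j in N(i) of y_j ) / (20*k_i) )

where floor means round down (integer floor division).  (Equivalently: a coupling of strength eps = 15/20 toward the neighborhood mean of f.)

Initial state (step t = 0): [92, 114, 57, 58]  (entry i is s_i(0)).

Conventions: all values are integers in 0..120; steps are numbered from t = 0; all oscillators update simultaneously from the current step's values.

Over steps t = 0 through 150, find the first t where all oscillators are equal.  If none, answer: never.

Simulating step by step:
t=0: [92, 114, 57, 58]  (not all equal)
t=1: [42, 42, 42, 42]  (all equal)

Answer: 1
Key observation: Synchronization is absorbing here: once all oscillators are equal they stay equal, and step 1 is the first all-equal step.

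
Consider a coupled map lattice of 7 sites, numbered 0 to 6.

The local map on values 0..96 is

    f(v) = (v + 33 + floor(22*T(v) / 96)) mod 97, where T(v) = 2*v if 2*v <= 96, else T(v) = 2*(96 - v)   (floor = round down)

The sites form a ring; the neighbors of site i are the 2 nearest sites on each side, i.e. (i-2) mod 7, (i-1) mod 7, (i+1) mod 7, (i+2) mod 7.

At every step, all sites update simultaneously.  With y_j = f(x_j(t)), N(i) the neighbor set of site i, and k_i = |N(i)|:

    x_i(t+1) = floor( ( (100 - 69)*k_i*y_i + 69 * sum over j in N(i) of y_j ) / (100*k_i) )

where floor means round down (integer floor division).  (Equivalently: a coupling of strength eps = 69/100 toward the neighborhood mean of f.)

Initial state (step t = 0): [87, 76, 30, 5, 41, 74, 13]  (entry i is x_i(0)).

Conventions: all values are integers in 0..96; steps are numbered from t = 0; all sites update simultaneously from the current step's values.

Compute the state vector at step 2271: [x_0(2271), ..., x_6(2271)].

Simulating step by step:
t=0: [87, 76, 30, 5, 41, 74, 13]
t=1: [37, 39, 54, 48, 60, 42, 43]
t=2: [76, 61, 36, 37, 38, 63, 77]
t=3: [29, 40, 62, 61, 62, 41, 29]
t=4: [69, 58, 37, 40, 37, 58, 69]
t=5: [26, 39, 62, 61, 62, 39, 26]
t=6: [66, 56, 35, 39, 35, 56, 66]
t=7: [25, 38, 60, 60, 60, 38, 25]
t=8: [65, 55, 34, 38, 34, 55, 65]
t=9: [24, 37, 58, 58, 58, 37, 24]
t=10: [64, 53, 33, 36, 33, 53, 64]
t=11: [23, 35, 57, 57, 57, 35, 23]
t=12: [62, 52, 32, 35, 32, 52, 62]
t=13: [22, 35, 56, 56, 56, 35, 22]
t=14: [62, 51, 32, 35, 32, 51, 62]
t=15: [22, 34, 56, 55, 56, 34, 22]
t=16: [61, 51, 31, 34, 31, 51, 61]
t=17: [22, 34, 55, 54, 55, 34, 22]
t=18: [61, 50, 31, 34, 31, 50, 61]
t=19: [22, 34, 55, 54, 55, 34, 22]

Answer: [22, 34, 55, 54, 55, 34, 22]
Key observation: The state at step 17, [22, 34, 55, 54, 55, 34, 22], reappears at step 19: the system is in a cycle of period 2 from step 17 on.  Therefore the state at step 2271 equals the state at step 17 + ((2271 - 17) mod 2) = 17, which is [22, 34, 55, 54, 55, 34, 22].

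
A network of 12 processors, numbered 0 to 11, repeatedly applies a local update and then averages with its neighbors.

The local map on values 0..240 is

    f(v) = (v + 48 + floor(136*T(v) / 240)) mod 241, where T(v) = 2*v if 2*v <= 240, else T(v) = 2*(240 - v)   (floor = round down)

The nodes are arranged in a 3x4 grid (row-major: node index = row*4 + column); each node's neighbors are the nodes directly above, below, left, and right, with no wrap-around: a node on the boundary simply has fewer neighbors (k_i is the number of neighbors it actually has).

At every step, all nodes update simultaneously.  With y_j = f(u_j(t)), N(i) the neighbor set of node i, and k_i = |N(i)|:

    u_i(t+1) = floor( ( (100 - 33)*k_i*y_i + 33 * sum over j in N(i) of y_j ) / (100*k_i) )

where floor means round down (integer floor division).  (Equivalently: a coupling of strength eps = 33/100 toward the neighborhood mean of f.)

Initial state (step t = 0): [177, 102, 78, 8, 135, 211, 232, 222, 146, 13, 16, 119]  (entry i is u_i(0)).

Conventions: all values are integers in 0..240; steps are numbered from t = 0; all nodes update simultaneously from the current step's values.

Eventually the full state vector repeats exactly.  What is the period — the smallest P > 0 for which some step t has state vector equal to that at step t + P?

Answer: 2
Key observation: The state at step 11, [56, 56, 56, 56, 56, 56, 56, 56, 56, 56, 56, 56], reappears at step 13 — and no state repeats earlier — so the cycle the system enters has period 2.

Derivation:
t=0: [177, 102, 78, 8, 135, 211, 232, 222, 146, 13, 16, 119]
t=1: [50, 51, 158, 86, 58, 50, 64, 51, 61, 71, 75, 61]
t=2: [157, 144, 101, 189, 168, 161, 170, 169, 180, 192, 201, 179]
t=3: [57, 54, 33, 48, 56, 56, 52, 55, 54, 53, 52, 54]
t=4: [167, 159, 130, 147, 166, 165, 156, 162, 163, 161, 158, 162]
t=5: [56, 57, 60, 59, 56, 57, 58, 57, 56, 57, 57, 57]
t=6: [167, 169, 174, 172, 167, 169, 170, 169, 167, 168, 169, 169]
t=7: [56, 55, 55, 55, 56, 56, 55, 56, 56, 56, 56, 56]
t=8: [166, 165, 165, 165, 167, 166, 165, 166, 167, 167, 166, 167]
t=9: [56, 56, 57, 56, 56, 56, 56, 56, 56, 56, 56, 56]
t=10: [167, 167, 168, 167, 167, 167, 167, 167, 167, 167, 167, 167]
t=11: [56, 56, 56, 56, 56, 56, 56, 56, 56, 56, 56, 56]
t=12: [167, 167, 167, 167, 167, 167, 167, 167, 167, 167, 167, 167]
t=13: [56, 56, 56, 56, 56, 56, 56, 56, 56, 56, 56, 56]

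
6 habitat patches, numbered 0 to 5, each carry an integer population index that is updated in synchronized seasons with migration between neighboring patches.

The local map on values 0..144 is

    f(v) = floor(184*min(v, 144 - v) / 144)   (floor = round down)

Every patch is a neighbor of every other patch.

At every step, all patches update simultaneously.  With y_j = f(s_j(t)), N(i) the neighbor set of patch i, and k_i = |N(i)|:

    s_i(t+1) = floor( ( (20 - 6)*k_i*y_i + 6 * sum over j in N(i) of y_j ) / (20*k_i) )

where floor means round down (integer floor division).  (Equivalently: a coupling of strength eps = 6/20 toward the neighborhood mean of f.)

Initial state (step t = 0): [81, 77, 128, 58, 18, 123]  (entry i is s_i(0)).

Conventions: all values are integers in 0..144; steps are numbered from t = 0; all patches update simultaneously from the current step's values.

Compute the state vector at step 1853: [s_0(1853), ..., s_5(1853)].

Simulating step by step:
t=0: [81, 77, 128, 58, 18, 123]
t=1: [69, 72, 31, 65, 33, 35]
t=2: [79, 82, 48, 76, 50, 51]
t=3: [79, 76, 65, 81, 66, 67]
t=4: [83, 85, 83, 81, 83, 84]
t=5: [77, 75, 77, 78, 77, 76]
t=6: [85, 87, 85, 84, 85, 85]
t=7: [74, 72, 74, 75, 74, 74]
t=8: [89, 91, 89, 88, 89, 89]
t=9: [69, 67, 69, 70, 69, 69]
t=10: [87, 85, 87, 88, 87, 87]
t=11: [72, 74, 72, 71, 72, 72]
t=12: [91, 89, 91, 90, 91, 91]
t=13: [67, 69, 67, 68, 67, 67]
t=14: [85, 87, 85, 85, 85, 85]
t=15: [74, 72, 74, 74, 74, 74]
t=16: [89, 91, 89, 89, 89, 89]
t=17: [69, 67, 69, 69, 69, 69]
t=18: [87, 85, 87, 87, 87, 87]
t=19: [72, 74, 72, 72, 72, 72]
t=20: [91, 89, 91, 91, 91, 91]
t=21: [67, 69, 67, 67, 67, 67]
t=22: [85, 87, 85, 85, 85, 85]

Answer: [67, 69, 67, 67, 67, 67]
Key observation: The state at step 14, [85, 87, 85, 85, 85, 85], reappears at step 22: the system is in a cycle of period 8 from step 14 on.  Therefore the state at step 1853 equals the state at step 14 + ((1853 - 14) mod 8) = 21, which is [67, 69, 67, 67, 67, 67].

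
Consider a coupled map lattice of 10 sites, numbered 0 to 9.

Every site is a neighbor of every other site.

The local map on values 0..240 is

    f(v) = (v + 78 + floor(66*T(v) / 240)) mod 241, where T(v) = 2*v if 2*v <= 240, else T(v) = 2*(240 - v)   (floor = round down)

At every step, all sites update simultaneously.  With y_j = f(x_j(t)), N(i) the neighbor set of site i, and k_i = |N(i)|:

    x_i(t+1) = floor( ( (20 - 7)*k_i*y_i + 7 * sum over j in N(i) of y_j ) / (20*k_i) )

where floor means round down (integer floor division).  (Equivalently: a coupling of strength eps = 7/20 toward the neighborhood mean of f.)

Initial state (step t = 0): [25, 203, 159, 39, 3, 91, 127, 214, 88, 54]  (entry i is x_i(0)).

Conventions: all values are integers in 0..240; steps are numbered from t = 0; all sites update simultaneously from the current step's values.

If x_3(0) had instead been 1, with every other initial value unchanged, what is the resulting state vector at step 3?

Answer: [141, 67, 64, 70, 70, 161, 62, 68, 161, 152]
Key observation: This trace re-runs the system from the modified initial state.

Derivation:
t=0: [25, 203, 159, 1, 3, 91, 127, 214, 88, 54]
t=1: [112, 77, 65, 89, 91, 175, 57, 81, 172, 139]
t=2: [57, 171, 159, 182, 184, 79, 152, 175, 79, 69]
t=3: [141, 67, 64, 70, 70, 161, 62, 68, 161, 152]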